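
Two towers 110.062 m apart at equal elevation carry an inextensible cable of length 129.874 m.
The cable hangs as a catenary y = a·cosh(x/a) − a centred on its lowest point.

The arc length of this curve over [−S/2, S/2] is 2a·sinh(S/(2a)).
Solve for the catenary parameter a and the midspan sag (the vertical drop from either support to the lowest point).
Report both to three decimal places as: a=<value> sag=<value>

seed: a₀ = √(S³/(24(L−S))) = √(110.062³/(24·19.812)) = 52.952482
iter 1: u=1.039253  f(a)=+1.098e+00  f'(a)=-8.323e-01  a ← 52.952482 − (+1.098e+00/-8.323e-01) = 54.271516
iter 2: u=1.013994  f(a)=+4.236e-02  f'(a)=-7.692e-01  a ← 54.271516 − (+4.236e-02/-7.692e-01) = 54.326585
iter 3: u=1.012966  f(a)=+6.867e-05  f'(a)=-7.667e-01  a ← 54.326585 − (+6.867e-05/-7.667e-01) = 54.326674
iter 4: u=1.012965  f(a)=+1.811e-10  f'(a)=-7.667e-01  a ← 54.326674 − (+1.811e-10/-7.667e-01) = 54.326674
iter 5: u=1.012965  f(a)=+0.000e+00  f'(a)=-7.667e-01  a ← 54.326674 − (+0.000e+00/-7.667e-01) = 54.326674
converged: |Δa| < 1e-12 after 5 iterations
sag = a·(cosh(S/(2a)) − 1) = 54.326674·(cosh(1.012965) − 1) = 30.338558
T_max/T_min = cosh(S/(2a)) = 1.558447

a=54.327 sag=30.339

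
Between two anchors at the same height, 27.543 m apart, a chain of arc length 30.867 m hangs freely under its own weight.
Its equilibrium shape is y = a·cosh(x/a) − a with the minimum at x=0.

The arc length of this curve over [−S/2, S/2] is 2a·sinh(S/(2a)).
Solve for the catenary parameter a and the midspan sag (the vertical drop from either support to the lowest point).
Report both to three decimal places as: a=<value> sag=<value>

a=16.469 sag=6.101

seed: a₀ = √(S³/(24(L−S))) = √(27.543³/(24·3.324)) = 16.183809
iter 1: u=0.850943  f(a)=+1.224e-01  f'(a)=-4.413e-01  a ← 16.183809 − (+1.224e-01/-4.413e-01) = 16.461263
iter 2: u=0.836600  f(a)=+3.220e-03  f'(a)=-4.184e-01  a ← 16.461263 − (+3.220e-03/-4.184e-01) = 16.468958
iter 3: u=0.836210  f(a)=+2.360e-06  f'(a)=-4.178e-01  a ← 16.468958 − (+2.360e-06/-4.178e-01) = 16.468964
iter 4: u=0.836209  f(a)=+1.268e-12  f'(a)=-4.178e-01  a ← 16.468964 − (+1.268e-12/-4.178e-01) = 16.468964
converged: |Δa| < 1e-12 after 4 iterations
sag = a·(cosh(S/(2a)) − 1) = 16.468964·(cosh(0.836209) − 1) = 6.101364
T_max/T_min = cosh(S/(2a)) = 1.370476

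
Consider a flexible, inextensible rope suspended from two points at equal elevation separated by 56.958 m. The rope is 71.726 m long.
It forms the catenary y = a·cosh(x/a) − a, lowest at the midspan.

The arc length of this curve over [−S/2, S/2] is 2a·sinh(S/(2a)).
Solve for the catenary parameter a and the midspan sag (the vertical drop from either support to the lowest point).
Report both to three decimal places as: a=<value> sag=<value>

a=23.673 sag=19.299

seed: a₀ = √(S³/(24(L−S))) = √(56.958³/(24·14.768)) = 22.833140
iter 1: u=1.247266  f(a)=+1.192e+00  f'(a)=-1.506e+00  a ← 22.833140 − (+1.192e+00/-1.506e+00) = 23.624607
iter 2: u=1.205480  f(a)=+6.479e-02  f'(a)=-1.347e+00  a ← 23.624607 − (+6.479e-02/-1.347e+00) = 23.672722
iter 3: u=1.203030  f(a)=+2.157e-04  f'(a)=-1.338e+00  a ← 23.672722 − (+2.157e-04/-1.338e+00) = 23.672884
iter 4: u=1.203022  f(a)=+2.409e-09  f'(a)=-1.338e+00  a ← 23.672884 − (+2.409e-09/-1.338e+00) = 23.672884
iter 5: u=1.203022  f(a)=+1.421e-14  f'(a)=-1.338e+00  a ← 23.672884 − (+1.421e-14/-1.338e+00) = 23.672884
converged: |Δa| < 1e-12 after 5 iterations
sag = a·(cosh(S/(2a)) − 1) = 23.672884·(cosh(1.203022) − 1) = 19.298737
T_max/T_min = cosh(S/(2a)) = 1.815225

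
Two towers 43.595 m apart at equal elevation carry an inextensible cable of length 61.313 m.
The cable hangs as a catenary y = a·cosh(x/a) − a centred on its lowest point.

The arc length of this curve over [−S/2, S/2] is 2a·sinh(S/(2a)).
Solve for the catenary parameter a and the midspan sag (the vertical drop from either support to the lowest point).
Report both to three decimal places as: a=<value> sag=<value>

seed: a₀ = √(S³/(24(L−S))) = √(43.595³/(24·17.718)) = 13.958606
iter 1: u=1.561581  f(a)=+2.290e+00  f'(a)=-3.214e+00  a ← 13.958606 − (+2.290e+00/-3.214e+00) = 14.671108
iter 2: u=1.485743  f(a)=+1.870e-01  f'(a)=-2.709e+00  a ← 14.671108 − (+1.870e-01/-2.709e+00) = 14.740153
iter 3: u=1.478784  f(a)=+1.492e-03  f'(a)=-2.666e+00  a ← 14.740153 − (+1.492e-03/-2.666e+00) = 14.740713
iter 4: u=1.478728  f(a)=+9.672e-08  f'(a)=-2.665e+00  a ← 14.740713 − (+9.672e-08/-2.665e+00) = 14.740713
iter 5: u=1.478728  f(a)=+1.421e-14  f'(a)=-2.665e+00  a ← 14.740713 − (+1.421e-14/-2.665e+00) = 14.740713
converged: |Δa| < 1e-12 after 5 iterations
sag = a·(cosh(S/(2a)) − 1) = 14.740713·(cosh(1.478728) − 1) = 19.275601
T_max/T_min = cosh(S/(2a)) = 2.307644

a=14.741 sag=19.276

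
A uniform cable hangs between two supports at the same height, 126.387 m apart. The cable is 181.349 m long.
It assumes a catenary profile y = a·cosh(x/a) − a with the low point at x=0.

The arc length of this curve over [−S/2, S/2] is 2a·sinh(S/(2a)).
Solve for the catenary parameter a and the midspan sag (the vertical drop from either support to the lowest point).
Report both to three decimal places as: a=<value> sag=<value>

a=41.455 sag=58.247

seed: a₀ = √(S³/(24(L−S))) = √(126.387³/(24·54.962)) = 39.121610
iter 1: u=1.615309  f(a)=+7.632e+00  f'(a)=-3.615e+00  a ← 39.121610 − (+7.632e+00/-3.615e+00) = 41.233121
iter 2: u=1.532591  f(a)=+6.615e-01  f'(a)=-3.013e+00  a ← 41.233121 − (+6.615e-01/-3.013e+00) = 41.452666
iter 3: u=1.524474  f(a)=+6.010e-03  f'(a)=-2.958e+00  a ← 41.452666 − (+6.010e-03/-2.958e+00) = 41.454698
iter 4: u=1.524399  f(a)=+5.061e-07  f'(a)=-2.958e+00  a ← 41.454698 − (+5.061e-07/-2.958e+00) = 41.454698
iter 5: u=1.524399  f(a)=-2.842e-14  f'(a)=-2.958e+00  a ← 41.454698 − (-2.842e-14/-2.958e+00) = 41.454698
converged: |Δa| < 1e-12 after 5 iterations
sag = a·(cosh(S/(2a)) − 1) = 41.454698·(cosh(1.524399) − 1) = 58.246641
T_max/T_min = cosh(S/(2a)) = 2.405067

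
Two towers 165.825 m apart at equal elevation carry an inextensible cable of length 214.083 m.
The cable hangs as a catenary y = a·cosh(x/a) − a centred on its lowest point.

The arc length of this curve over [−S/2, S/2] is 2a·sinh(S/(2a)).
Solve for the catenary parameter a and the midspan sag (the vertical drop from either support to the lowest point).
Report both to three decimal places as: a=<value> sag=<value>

a=65.320 sag=60.078

seed: a₀ = √(S³/(24(L−S))) = √(165.825³/(24·48.258)) = 62.745810
iter 1: u=1.321403  f(a)=+4.393e+00  f'(a)=-1.824e+00  a ← 62.745810 − (+4.393e+00/-1.824e+00) = 65.153937
iter 2: u=1.272563  f(a)=+2.655e-01  f'(a)=-1.610e+00  a ← 65.153937 − (+2.655e-01/-1.610e+00) = 65.318908
iter 3: u=1.269349  f(a)=+1.109e-03  f'(a)=-1.596e+00  a ← 65.318908 − (+1.109e-03/-1.596e+00) = 65.319603
iter 4: u=1.269336  f(a)=+1.950e-08  f'(a)=-1.596e+00  a ← 65.319603 − (+1.950e-08/-1.596e+00) = 65.319603
iter 5: u=1.269336  f(a)=+0.000e+00  f'(a)=-1.596e+00  a ← 65.319603 − (+0.000e+00/-1.596e+00) = 65.319603
converged: |Δa| < 1e-12 after 5 iterations
sag = a·(cosh(S/(2a)) − 1) = 65.319603·(cosh(1.269336) − 1) = 60.077898
T_max/T_min = cosh(S/(2a)) = 1.919753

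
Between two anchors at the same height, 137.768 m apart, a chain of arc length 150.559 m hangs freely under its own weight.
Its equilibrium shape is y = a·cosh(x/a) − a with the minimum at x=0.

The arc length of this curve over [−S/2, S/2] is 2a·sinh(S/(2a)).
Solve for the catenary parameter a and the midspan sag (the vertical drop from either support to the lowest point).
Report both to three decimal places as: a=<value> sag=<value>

seed: a₀ = √(S³/(24(L−S))) = √(137.768³/(24·12.791)) = 92.292128
iter 1: u=0.746369  f(a)=+3.610e-01  f'(a)=-2.929e-01  a ← 92.292128 − (+3.610e-01/-2.929e-01) = 93.524594
iter 2: u=0.736534  f(a)=+7.359e-03  f'(a)=-2.811e-01  a ← 93.524594 − (+7.359e-03/-2.811e-01) = 93.550774
iter 3: u=0.736327  f(a)=+3.199e-06  f'(a)=-2.809e-01  a ← 93.550774 − (+3.199e-06/-2.809e-01) = 93.550785
iter 4: u=0.736327  f(a)=+5.684e-13  f'(a)=-2.809e-01  a ← 93.550785 − (+5.684e-13/-2.809e-01) = 93.550785
converged: |Δa| < 1e-12 after 4 iterations
sag = a·(cosh(S/(2a)) − 1) = 93.550785·(cosh(0.736327) − 1) = 26.527325
T_max/T_min = cosh(S/(2a)) = 1.283561

a=93.551 sag=26.527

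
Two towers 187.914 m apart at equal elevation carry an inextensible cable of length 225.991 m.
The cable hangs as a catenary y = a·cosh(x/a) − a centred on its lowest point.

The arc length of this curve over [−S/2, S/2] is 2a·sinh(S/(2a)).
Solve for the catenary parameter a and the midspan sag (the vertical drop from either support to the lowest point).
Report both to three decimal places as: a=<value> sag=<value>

seed: a₀ = √(S³/(24(L−S))) = √(187.914³/(24·38.077)) = 85.212189
iter 1: u=1.102624  f(a)=+2.383e+00  f'(a)=-1.007e+00  a ← 85.212189 − (+2.383e+00/-1.007e+00) = 87.578016
iter 2: u=1.072838  f(a)=+1.028e-01  f'(a)=-9.219e-01  a ← 87.578016 − (+1.028e-01/-9.219e-01) = 87.689563
iter 3: u=1.071473  f(a)=+2.107e-04  f'(a)=-9.182e-01  a ← 87.689563 − (+2.107e-04/-9.182e-01) = 87.689792
iter 4: u=1.071470  f(a)=+8.883e-10  f'(a)=-9.182e-01  a ← 87.689792 − (+8.883e-10/-9.182e-01) = 87.689792
iter 5: u=1.071470  f(a)=+0.000e+00  f'(a)=-9.182e-01  a ← 87.689792 − (+0.000e+00/-9.182e-01) = 87.689792
converged: |Δa| < 1e-12 after 5 iterations
sag = a·(cosh(S/(2a)) − 1) = 87.689792·(cosh(1.071470) − 1) = 55.339864
T_max/T_min = cosh(S/(2a)) = 1.631087

a=87.690 sag=55.340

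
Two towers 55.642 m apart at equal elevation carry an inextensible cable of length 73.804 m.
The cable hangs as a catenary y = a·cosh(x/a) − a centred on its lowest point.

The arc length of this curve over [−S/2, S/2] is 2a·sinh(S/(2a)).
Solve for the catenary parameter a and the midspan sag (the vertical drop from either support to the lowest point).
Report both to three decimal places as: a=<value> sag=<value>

a=20.788 sag=21.566

seed: a₀ = √(S³/(24(L−S))) = √(55.642³/(24·18.162)) = 19.880012
iter 1: u=1.399446  f(a)=+1.864e+00  f'(a)=-2.211e+00  a ← 19.880012 − (+1.864e+00/-2.211e+00) = 20.722946
iter 2: u=1.342521  f(a)=+1.251e-01  f'(a)=-1.923e+00  a ← 20.722946 − (+1.251e-01/-1.923e+00) = 20.787987
iter 3: u=1.338321  f(a)=+6.532e-04  f'(a)=-1.903e+00  a ← 20.787987 − (+6.532e-04/-1.903e+00) = 20.788330
iter 4: u=1.338299  f(a)=+1.802e-08  f'(a)=-1.903e+00  a ← 20.788330 − (+1.802e-08/-1.903e+00) = 20.788330
iter 5: u=1.338299  f(a)=+0.000e+00  f'(a)=-1.903e+00  a ← 20.788330 − (+0.000e+00/-1.903e+00) = 20.788330
converged: |Δa| < 1e-12 after 5 iterations
sag = a·(cosh(S/(2a)) − 1) = 20.788330·(cosh(1.338299) − 1) = 21.566271
T_max/T_min = cosh(S/(2a)) = 2.037422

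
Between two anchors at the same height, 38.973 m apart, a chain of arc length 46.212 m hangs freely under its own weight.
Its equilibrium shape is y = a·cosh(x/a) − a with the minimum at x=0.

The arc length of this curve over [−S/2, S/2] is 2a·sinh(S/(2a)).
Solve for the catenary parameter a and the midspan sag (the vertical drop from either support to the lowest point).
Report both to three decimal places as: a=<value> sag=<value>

seed: a₀ = √(S³/(24(L−S))) = √(38.973³/(24·7.239)) = 18.458689
iter 1: u=1.055682  f(a)=+4.143e-01  f'(a)=-8.753e-01  a ← 18.458689 − (+4.143e-01/-8.753e-01) = 18.931951
iter 2: u=1.029292  f(a)=+1.647e-02  f'(a)=-8.070e-01  a ← 18.931951 − (+1.647e-02/-8.070e-01) = 18.952356
iter 3: u=1.028184  f(a)=+2.840e-05  f'(a)=-8.042e-01  a ← 18.952356 − (+2.840e-05/-8.042e-01) = 18.952391
iter 4: u=1.028182  f(a)=+8.482e-11  f'(a)=-8.042e-01  a ← 18.952391 − (+8.482e-11/-8.042e-01) = 18.952391
iter 5: u=1.028182  f(a)=+0.000e+00  f'(a)=-8.042e-01  a ← 18.952391 − (+0.000e+00/-8.042e-01) = 18.952391
converged: |Δa| < 1e-12 after 5 iterations
sag = a·(cosh(S/(2a)) − 1) = 18.952391·(cosh(1.028182) − 1) = 10.932059
T_max/T_min = cosh(S/(2a)) = 1.576817

a=18.952 sag=10.932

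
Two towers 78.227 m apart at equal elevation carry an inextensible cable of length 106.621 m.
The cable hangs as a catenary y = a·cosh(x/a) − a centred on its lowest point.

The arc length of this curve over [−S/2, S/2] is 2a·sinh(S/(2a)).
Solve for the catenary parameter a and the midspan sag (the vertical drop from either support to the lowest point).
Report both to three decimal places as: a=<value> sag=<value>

a=27.841 sag=32.301

seed: a₀ = √(S³/(24(L−S))) = √(78.227³/(24·28.394)) = 26.504286
iter 1: u=1.475742  f(a)=+3.257e+00  f'(a)=-2.647e+00  a ← 26.504286 − (+3.257e+00/-2.647e+00) = 27.734774
iter 2: u=1.410269  f(a)=+2.406e-01  f'(a)=-2.269e+00  a ← 27.734774 − (+2.406e-01/-2.269e+00) = 27.840784
iter 3: u=1.404899  f(a)=+1.544e-03  f'(a)=-2.240e+00  a ← 27.840784 − (+1.544e-03/-2.240e+00) = 27.841473
iter 4: u=1.404865  f(a)=+6.445e-08  f'(a)=-2.240e+00  a ← 27.841473 − (+6.445e-08/-2.240e+00) = 27.841473
iter 5: u=1.404865  f(a)=-2.842e-14  f'(a)=-2.240e+00  a ← 27.841473 − (-2.842e-14/-2.240e+00) = 27.841473
converged: |Δa| < 1e-12 after 5 iterations
sag = a·(cosh(S/(2a)) − 1) = 27.841473·(cosh(1.404865) − 1) = 32.301332
T_max/T_min = cosh(S/(2a)) = 2.160188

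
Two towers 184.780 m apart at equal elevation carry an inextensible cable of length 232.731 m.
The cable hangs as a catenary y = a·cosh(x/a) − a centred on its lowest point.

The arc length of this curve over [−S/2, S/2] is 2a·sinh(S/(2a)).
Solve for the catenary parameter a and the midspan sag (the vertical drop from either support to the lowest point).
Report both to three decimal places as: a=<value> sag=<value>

seed: a₀ = √(S³/(24(L−S))) = √(184.780³/(24·47.951)) = 74.041974
iter 1: u=1.247806  f(a)=+3.874e+00  f'(a)=-1.508e+00  a ← 74.041974 − (+3.874e+00/-1.508e+00) = 76.610471
iter 2: u=1.205971  f(a)=+2.107e-01  f'(a)=-1.348e+00  a ← 76.610471 − (+2.107e-01/-1.348e+00) = 76.766756
iter 3: u=1.203516  f(a)=+7.028e-04  f'(a)=-1.339e+00  a ← 76.766756 − (+7.028e-04/-1.339e+00) = 76.767281
iter 4: u=1.203508  f(a)=+7.874e-09  f'(a)=-1.339e+00  a ← 76.767281 − (+7.874e-09/-1.339e+00) = 76.767281
iter 5: u=1.203508  f(a)=+0.000e+00  f'(a)=-1.339e+00  a ← 76.767281 − (+0.000e+00/-1.339e+00) = 76.767281
converged: |Δa| < 1e-12 after 5 iterations
sag = a·(cosh(S/(2a)) − 1) = 76.767281·(cosh(1.203508) − 1) = 62.639121
T_max/T_min = cosh(S/(2a)) = 1.815961

a=76.767 sag=62.639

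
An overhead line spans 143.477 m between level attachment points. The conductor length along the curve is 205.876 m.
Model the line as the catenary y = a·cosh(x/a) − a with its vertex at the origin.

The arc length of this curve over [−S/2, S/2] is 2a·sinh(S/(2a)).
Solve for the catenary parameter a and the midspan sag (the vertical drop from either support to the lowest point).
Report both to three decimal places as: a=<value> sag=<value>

a=47.058 sag=66.126

seed: a₀ = √(S³/(24(L−S))) = √(143.477³/(24·62.399)) = 44.409818
iter 1: u=1.615375  f(a)=+8.666e+00  f'(a)=-3.615e+00  a ← 44.409818 − (+8.666e+00/-3.615e+00) = 46.806908
iter 2: u=1.532648  f(a)=+7.511e-01  f'(a)=-3.013e+00  a ← 46.806908 − (+7.511e-01/-3.013e+00) = 47.056168
iter 3: u=1.524529  f(a)=+6.825e-03  f'(a)=-2.959e+00  a ← 47.056168 − (+6.825e-03/-2.959e+00) = 47.058475
iter 4: u=1.524454  f(a)=+5.749e-07  f'(a)=-2.958e+00  a ← 47.058475 − (+5.749e-07/-2.958e+00) = 47.058475
iter 5: u=1.524454  f(a)=+2.842e-14  f'(a)=-2.958e+00  a ← 47.058475 − (+2.842e-14/-2.958e+00) = 47.058475
converged: |Δa| < 1e-12 after 5 iterations
sag = a·(cosh(S/(2a)) − 1) = 47.058475·(cosh(1.524454) − 1) = 66.126029
T_max/T_min = cosh(S/(2a)) = 2.405189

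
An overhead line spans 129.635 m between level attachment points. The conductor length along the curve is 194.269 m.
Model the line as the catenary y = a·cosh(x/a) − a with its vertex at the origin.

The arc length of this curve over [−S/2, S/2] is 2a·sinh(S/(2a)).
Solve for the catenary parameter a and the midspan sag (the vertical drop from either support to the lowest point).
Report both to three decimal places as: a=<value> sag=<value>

seed: a₀ = √(S³/(24(L−S))) = √(129.635³/(24·64.634)) = 37.475486
iter 1: u=1.729597  f(a)=+1.039e+01  f'(a)=-4.598e+00  a ← 37.475486 − (+1.039e+01/-4.598e+00) = 39.734286
iter 2: u=1.631274  f(a)=+1.013e+00  f'(a)=-3.741e+00  a ← 39.734286 − (+1.013e+00/-3.741e+00) = 40.005100
iter 3: u=1.620231  f(a)=+1.194e-02  f'(a)=-3.653e+00  a ← 40.005100 − (+1.194e-02/-3.653e+00) = 40.008368
iter 4: u=1.620099  f(a)=+1.702e-06  f'(a)=-3.652e+00  a ← 40.008368 − (+1.702e-06/-3.652e+00) = 40.008369
iter 5: u=1.620099  f(a)=+0.000e+00  f'(a)=-3.652e+00  a ← 40.008369 − (+0.000e+00/-3.652e+00) = 40.008369
converged: |Δa| < 1e-12 after 5 iterations
sag = a·(cosh(S/(2a)) − 1) = 40.008369·(cosh(1.620099) − 1) = 65.042955
T_max/T_min = cosh(S/(2a)) = 2.625734

a=40.008 sag=65.043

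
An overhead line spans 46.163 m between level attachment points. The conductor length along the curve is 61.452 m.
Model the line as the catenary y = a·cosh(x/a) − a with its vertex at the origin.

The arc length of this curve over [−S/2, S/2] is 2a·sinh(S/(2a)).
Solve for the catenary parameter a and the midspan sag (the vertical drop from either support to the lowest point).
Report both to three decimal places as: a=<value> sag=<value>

a=17.132 sag=18.047

seed: a₀ = √(S³/(24(L−S))) = √(46.163³/(24·15.289)) = 16.373664
iter 1: u=1.409672  f(a)=+1.593e+00  f'(a)=-2.266e+00  a ← 16.373664 − (+1.593e+00/-2.266e+00) = 17.076677
iter 2: u=1.351639  f(a)=+1.083e-01  f'(a)=-1.967e+00  a ← 17.076677 − (+1.083e-01/-1.967e+00) = 17.131747
iter 3: u=1.347294  f(a)=+5.820e-04  f'(a)=-1.946e+00  a ← 17.131747 − (+5.820e-04/-1.946e+00) = 17.132047
iter 4: u=1.347270  f(a)=+1.699e-08  f'(a)=-1.946e+00  a ← 17.132047 − (+1.699e-08/-1.946e+00) = 17.132047
iter 5: u=1.347270  f(a)=-7.105e-15  f'(a)=-1.946e+00  a ← 17.132047 − (-7.105e-15/-1.946e+00) = 17.132047
converged: |Δa| < 1e-12 after 5 iterations
sag = a·(cosh(S/(2a)) − 1) = 17.132047·(cosh(1.347270) − 1) = 18.047409
T_max/T_min = cosh(S/(2a)) = 2.053430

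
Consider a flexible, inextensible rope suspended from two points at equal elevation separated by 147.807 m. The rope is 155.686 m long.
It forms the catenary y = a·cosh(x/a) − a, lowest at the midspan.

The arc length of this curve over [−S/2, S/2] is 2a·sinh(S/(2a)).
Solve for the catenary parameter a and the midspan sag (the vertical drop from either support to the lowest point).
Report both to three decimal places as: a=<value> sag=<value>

a=131.710 sag=21.284

seed: a₀ = √(S³/(24(L−S))) = √(147.807³/(24·7.879)) = 130.677655
iter 1: u=0.565540  f(a)=+1.270e-01  f'(a)=-1.245e-01  a ← 130.677655 − (+1.270e-01/-1.245e-01) = 131.697538
iter 2: u=0.561161  f(a)=+1.502e-03  f'(a)=-1.216e-01  a ← 131.697538 − (+1.502e-03/-1.216e-01) = 131.709892
iter 3: u=0.561108  f(a)=+2.157e-07  f'(a)=-1.215e-01  a ← 131.709892 − (+2.157e-07/-1.215e-01) = 131.709894
iter 4: u=0.561108  f(a)=+0.000e+00  f'(a)=-1.215e-01  a ← 131.709894 − (+0.000e+00/-1.215e-01) = 131.709894
converged: |Δa| < 1e-12 after 4 iterations
sag = a·(cosh(S/(2a)) − 1) = 131.709894·(cosh(0.561108) − 1) = 21.283664
T_max/T_min = cosh(S/(2a)) = 1.161595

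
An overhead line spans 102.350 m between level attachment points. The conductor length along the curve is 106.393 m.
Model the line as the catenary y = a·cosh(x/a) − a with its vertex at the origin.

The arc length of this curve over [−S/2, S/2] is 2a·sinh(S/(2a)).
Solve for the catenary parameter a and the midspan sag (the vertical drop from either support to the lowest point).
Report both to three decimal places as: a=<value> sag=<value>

a=105.735 sag=12.628

seed: a₀ = √(S³/(24(L−S))) = √(102.350³/(24·4.043)) = 105.117320
iter 1: u=0.486837  f(a)=+4.818e-02  f'(a)=-7.876e-02  a ← 105.117320 − (+4.818e-02/-7.876e-02) = 105.729071
iter 2: u=0.484020  f(a)=+4.239e-04  f'(a)=-7.738e-02  a ← 105.729071 − (+4.239e-04/-7.738e-02) = 105.734548
iter 3: u=0.483995  f(a)=+3.345e-08  f'(a)=-7.737e-02  a ← 105.734548 − (+3.345e-08/-7.737e-02) = 105.734549
iter 4: u=0.483995  f(a)=+2.842e-14  f'(a)=-7.737e-02  a ← 105.734549 − (+2.842e-14/-7.737e-02) = 105.734549
converged: |Δa| < 1e-12 after 4 iterations
sag = a·(cosh(S/(2a)) − 1) = 105.734549·(cosh(0.483995) − 1) = 12.627871
T_max/T_min = cosh(S/(2a)) = 1.119430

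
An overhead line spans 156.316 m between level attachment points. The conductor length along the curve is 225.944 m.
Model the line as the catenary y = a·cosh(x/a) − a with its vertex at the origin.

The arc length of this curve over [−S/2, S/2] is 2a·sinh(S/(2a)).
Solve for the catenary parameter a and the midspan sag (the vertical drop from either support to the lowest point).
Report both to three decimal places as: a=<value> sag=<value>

a=50.724 sag=73.113

seed: a₀ = √(S³/(24(L−S))) = √(156.316³/(24·69.628)) = 47.808770
iter 1: u=1.634805  f(a)=+9.919e+00  f'(a)=-3.769e+00  a ← 47.808770 − (+9.919e+00/-3.769e+00) = 50.440252
iter 2: u=1.549516  f(a)=+8.778e-01  f'(a)=-3.129e+00  a ← 50.440252 − (+8.778e-01/-3.129e+00) = 50.720785
iter 3: u=1.540946  f(a)=+8.350e-03  f'(a)=-3.070e+00  a ← 50.720785 − (+8.350e-03/-3.070e+00) = 50.723505
iter 4: u=1.540864  f(a)=+7.714e-07  f'(a)=-3.069e+00  a ← 50.723505 − (+7.714e-07/-3.069e+00) = 50.723505
iter 5: u=1.540864  f(a)=+2.842e-14  f'(a)=-3.069e+00  a ← 50.723505 − (+2.842e-14/-3.069e+00) = 50.723505
converged: |Δa| < 1e-12 after 5 iterations
sag = a·(cosh(S/(2a)) − 1) = 50.723505·(cosh(1.540864) − 1) = 73.113269
T_max/T_min = cosh(S/(2a)) = 2.441408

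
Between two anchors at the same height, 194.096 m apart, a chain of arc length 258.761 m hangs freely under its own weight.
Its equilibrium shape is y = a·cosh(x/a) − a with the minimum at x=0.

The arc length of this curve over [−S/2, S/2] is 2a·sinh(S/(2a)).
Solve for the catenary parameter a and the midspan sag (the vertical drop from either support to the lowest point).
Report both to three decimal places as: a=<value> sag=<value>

a=71.838 sag=76.148

seed: a₀ = √(S³/(24(L−S))) = √(194.096³/(24·64.665)) = 68.641160
iter 1: u=1.413846  f(a)=+6.779e+00  f'(a)=-2.289e+00  a ← 68.641160 − (+6.779e+00/-2.289e+00) = 71.603314
iter 2: u=1.355356  f(a)=+4.635e-01  f'(a)=-1.985e+00  a ← 71.603314 − (+4.635e-01/-1.985e+00) = 71.836782
iter 3: u=1.350951  f(a)=+2.519e-03  f'(a)=-1.964e+00  a ← 71.836782 − (+2.519e-03/-1.964e+00) = 71.838064
iter 4: u=1.350927  f(a)=+7.526e-08  f'(a)=-1.964e+00  a ← 71.838064 − (+7.526e-08/-1.964e+00) = 71.838064
iter 5: u=1.350927  f(a)=-5.684e-14  f'(a)=-1.964e+00  a ← 71.838064 − (-5.684e-14/-1.964e+00) = 71.838064
converged: |Δa| < 1e-12 after 5 iterations
sag = a·(cosh(S/(2a)) − 1) = 71.838064·(cosh(1.350927) − 1) = 76.148493
T_max/T_min = cosh(S/(2a)) = 2.060002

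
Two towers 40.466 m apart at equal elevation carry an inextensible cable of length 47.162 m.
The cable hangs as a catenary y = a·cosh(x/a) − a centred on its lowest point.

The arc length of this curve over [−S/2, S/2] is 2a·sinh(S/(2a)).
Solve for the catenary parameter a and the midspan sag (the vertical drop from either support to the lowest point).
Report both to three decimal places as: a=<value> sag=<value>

a=20.792 sag=10.646

seed: a₀ = √(S³/(24(L−S))) = √(40.466³/(24·6.696)) = 20.305892
iter 1: u=0.996410  f(a)=+3.404e-01  f'(a)=-7.274e-01  a ← 20.305892 − (+3.404e-01/-7.274e-01) = 20.773843
iter 2: u=0.973965  f(a)=+1.212e-02  f'(a)=-6.764e-01  a ← 20.773843 − (+1.212e-02/-6.764e-01) = 20.791764
iter 3: u=0.973126  f(a)=+1.663e-05  f'(a)=-6.745e-01  a ← 20.791764 − (+1.663e-05/-6.745e-01) = 20.791789
iter 4: u=0.973125  f(a)=+3.140e-11  f'(a)=-6.745e-01  a ← 20.791789 − (+3.140e-11/-6.745e-01) = 20.791789
iter 5: u=0.973125  f(a)=-7.105e-15  f'(a)=-6.745e-01  a ← 20.791789 − (-7.105e-15/-6.745e-01) = 20.791789
converged: |Δa| < 1e-12 after 5 iterations
sag = a·(cosh(S/(2a)) − 1) = 20.791789·(cosh(0.973125) − 1) = 10.646437
T_max/T_min = cosh(S/(2a)) = 1.512050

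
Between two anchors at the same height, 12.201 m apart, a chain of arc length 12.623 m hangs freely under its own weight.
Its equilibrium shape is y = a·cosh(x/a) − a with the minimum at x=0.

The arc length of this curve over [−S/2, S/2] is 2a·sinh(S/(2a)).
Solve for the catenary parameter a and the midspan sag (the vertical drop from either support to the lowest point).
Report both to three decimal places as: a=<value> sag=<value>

a=13.460 sag=1.406

seed: a₀ = √(S³/(24(L−S))) = √(12.201³/(24·0.422)) = 13.391564
iter 1: u=0.455548  f(a)=+4.400e-03  f'(a)=-6.434e-02  a ← 13.391564 − (+4.400e-03/-6.434e-02) = 13.459955
iter 2: u=0.453233  f(a)=+3.394e-05  f'(a)=-6.335e-02  a ← 13.459955 − (+3.394e-05/-6.335e-02) = 13.460491
iter 3: u=0.453215  f(a)=+2.054e-09  f'(a)=-6.335e-02  a ← 13.460491 − (+2.054e-09/-6.335e-02) = 13.460491
iter 4: u=0.453215  f(a)=+0.000e+00  f'(a)=-6.335e-02  a ← 13.460491 − (+0.000e+00/-6.335e-02) = 13.460491
converged: |Δa| < 1e-12 after 4 iterations
sag = a·(cosh(S/(2a)) − 1) = 13.460491·(cosh(0.453215) − 1) = 1.406245
T_max/T_min = cosh(S/(2a)) = 1.104472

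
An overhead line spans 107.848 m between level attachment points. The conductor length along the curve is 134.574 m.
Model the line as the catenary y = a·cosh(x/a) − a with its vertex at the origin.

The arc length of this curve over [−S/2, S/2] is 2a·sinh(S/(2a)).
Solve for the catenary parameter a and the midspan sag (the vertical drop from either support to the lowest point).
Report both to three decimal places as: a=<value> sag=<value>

a=45.781 sag=35.604

seed: a₀ = √(S³/(24(L−S))) = √(107.848³/(24·26.726)) = 44.222729
iter 1: u=1.219373  f(a)=+2.059e+00  f'(a)=-1.398e+00  a ← 44.222729 − (+2.059e+00/-1.398e+00) = 45.695104
iter 2: u=1.180083  f(a)=+1.073e-01  f'(a)=-1.256e+00  a ← 45.695104 − (+1.073e-01/-1.256e+00) = 45.780528
iter 3: u=1.177881  f(a)=+3.268e-04  f'(a)=-1.248e+00  a ← 45.780528 − (+3.268e-04/-1.248e+00) = 45.780790
iter 4: u=1.177874  f(a)=+3.053e-09  f'(a)=-1.248e+00  a ← 45.780790 − (+3.053e-09/-1.248e+00) = 45.780790
iter 5: u=1.177874  f(a)=+0.000e+00  f'(a)=-1.248e+00  a ← 45.780790 − (+0.000e+00/-1.248e+00) = 45.780790
converged: |Δa| < 1e-12 after 5 iterations
sag = a·(cosh(S/(2a)) − 1) = 45.780790·(cosh(1.177874) − 1) = 35.603613
T_max/T_min = cosh(S/(2a)) = 1.777698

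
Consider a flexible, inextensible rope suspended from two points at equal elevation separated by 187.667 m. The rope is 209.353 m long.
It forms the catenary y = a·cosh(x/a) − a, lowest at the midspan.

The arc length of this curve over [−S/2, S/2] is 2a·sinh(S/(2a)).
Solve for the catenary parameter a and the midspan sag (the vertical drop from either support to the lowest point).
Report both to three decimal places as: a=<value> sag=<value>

seed: a₀ = √(S³/(24(L−S))) = √(187.667³/(24·21.686)) = 112.690296
iter 1: u=0.832667  f(a)=+7.643e-01  f'(a)=-4.122e-01  a ← 112.690296 − (+7.643e-01/-4.122e-01) = 114.544381
iter 2: u=0.819189  f(a)=+1.927e-02  f'(a)=-3.917e-01  a ← 114.544381 − (+1.927e-02/-3.917e-01) = 114.593582
iter 3: u=0.818837  f(a)=+1.295e-05  f'(a)=-3.912e-01  a ← 114.593582 − (+1.295e-05/-3.912e-01) = 114.593615
iter 4: u=0.818837  f(a)=+5.855e-12  f'(a)=-3.912e-01  a ← 114.593615 − (+5.855e-12/-3.912e-01) = 114.593615
converged: |Δa| < 1e-12 after 4 iterations
sag = a·(cosh(S/(2a)) − 1) = 114.593615·(cosh(0.818837) − 1) = 40.612268
T_max/T_min = cosh(S/(2a)) = 1.354403

a=114.594 sag=40.612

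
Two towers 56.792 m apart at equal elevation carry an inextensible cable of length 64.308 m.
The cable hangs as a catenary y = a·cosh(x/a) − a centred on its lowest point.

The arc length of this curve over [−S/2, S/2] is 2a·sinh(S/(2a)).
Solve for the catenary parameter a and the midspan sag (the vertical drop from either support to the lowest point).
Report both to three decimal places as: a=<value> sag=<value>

a=32.480 sag=13.224

seed: a₀ = √(S³/(24(L−S))) = √(56.792³/(24·7.516)) = 31.866307
iter 1: u=0.891098  f(a)=+3.041e-01  f'(a)=-5.103e-01  a ← 31.866307 − (+3.041e-01/-5.103e-01) = 32.462303
iter 2: u=0.874738  f(a)=+8.741e-03  f'(a)=-4.813e-01  a ← 32.462303 − (+8.741e-03/-4.813e-01) = 32.480465
iter 3: u=0.874249  f(a)=+7.696e-06  f'(a)=-4.805e-01  a ← 32.480465 − (+7.696e-06/-4.805e-01) = 32.480481
iter 4: u=0.874248  f(a)=+5.954e-12  f'(a)=-4.805e-01  a ← 32.480481 − (+5.954e-12/-4.805e-01) = 32.480481
converged: |Δa| < 1e-12 after 4 iterations
sag = a·(cosh(S/(2a)) − 1) = 32.480481·(cosh(0.874248) − 1) = 13.223582
T_max/T_min = cosh(S/(2a)) = 1.407124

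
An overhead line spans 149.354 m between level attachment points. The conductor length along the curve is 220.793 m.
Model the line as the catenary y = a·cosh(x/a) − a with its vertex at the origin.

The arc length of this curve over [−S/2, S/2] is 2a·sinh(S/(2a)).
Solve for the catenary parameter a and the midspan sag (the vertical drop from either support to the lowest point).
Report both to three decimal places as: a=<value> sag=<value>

seed: a₀ = √(S³/(24(L−S))) = √(149.354³/(24·71.439)) = 44.081055
iter 1: u=1.694084  f(a)=+1.098e+01  f'(a)=-4.272e+00  a ← 44.081055 − (+1.098e+01/-4.272e+00) = 46.651332
iter 2: u=1.600747  f(a)=+1.034e+00  f'(a)=-3.502e+00  a ← 46.651332 − (+1.034e+00/-3.502e+00) = 46.946449
iter 3: u=1.590685  f(a)=+1.126e-02  f'(a)=-3.426e+00  a ← 46.946449 − (+1.126e-02/-3.426e+00) = 46.949735
iter 4: u=1.590573  f(a)=+1.369e-06  f'(a)=-3.426e+00  a ← 46.949735 − (+1.369e-06/-3.426e+00) = 46.949735
iter 5: u=1.590573  f(a)=+5.684e-14  f'(a)=-3.426e+00  a ← 46.949735 − (+5.684e-14/-3.426e+00) = 46.949735
converged: |Δa| < 1e-12 after 5 iterations
sag = a·(cosh(S/(2a)) − 1) = 46.949735·(cosh(1.590573) − 1) = 73.015530
T_max/T_min = cosh(S/(2a)) = 2.555185

a=46.950 sag=73.016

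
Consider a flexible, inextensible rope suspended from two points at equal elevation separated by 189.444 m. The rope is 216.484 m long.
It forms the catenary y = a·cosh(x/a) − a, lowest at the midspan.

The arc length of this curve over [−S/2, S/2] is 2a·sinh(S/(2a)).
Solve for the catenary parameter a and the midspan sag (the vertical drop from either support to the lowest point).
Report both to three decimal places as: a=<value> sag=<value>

a=104.479 sag=45.961

seed: a₀ = √(S³/(24(L−S))) = √(189.444³/(24·27.040)) = 102.355767
iter 1: u=0.925419  f(a)=+1.182e+00  f'(a)=-5.750e-01  a ← 102.355767 − (+1.182e+00/-5.750e-01) = 104.410951
iter 2: u=0.907204  f(a)=+3.653e-02  f'(a)=-5.400e-01  a ← 104.410951 − (+3.653e-02/-5.400e-01) = 104.478606
iter 3: u=0.906616  f(a)=+3.738e-05  f'(a)=-5.388e-01  a ← 104.478606 − (+3.738e-05/-5.388e-01) = 104.478675
iter 4: u=0.906616  f(a)=+3.919e-11  f'(a)=-5.388e-01  a ← 104.478675 − (+3.919e-11/-5.388e-01) = 104.478675
converged: |Δa| < 1e-12 after 4 iterations
sag = a·(cosh(S/(2a)) − 1) = 104.478675·(cosh(0.906616) − 1) = 45.961094
T_max/T_min = cosh(S/(2a)) = 1.439909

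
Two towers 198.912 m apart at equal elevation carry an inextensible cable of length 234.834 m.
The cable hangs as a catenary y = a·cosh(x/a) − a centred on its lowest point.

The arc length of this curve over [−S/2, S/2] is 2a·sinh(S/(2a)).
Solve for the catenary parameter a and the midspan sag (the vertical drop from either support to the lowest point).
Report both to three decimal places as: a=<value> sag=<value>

a=98.032 sag=54.929

seed: a₀ = √(S³/(24(L−S))) = √(198.912³/(24·35.922)) = 95.544480
iter 1: u=1.040939  f(a)=+1.997e+00  f'(a)=-8.366e-01  a ← 95.544480 − (+1.997e+00/-8.366e-01) = 97.931589
iter 2: u=1.015566  f(a)=+7.730e-02  f'(a)=-7.730e-01  a ← 97.931589 − (+7.730e-02/-7.730e-01) = 98.031582
iter 3: u=1.014530  f(a)=+1.261e-04  f'(a)=-7.705e-01  a ← 98.031582 − (+1.261e-04/-7.705e-01) = 98.031746
iter 4: u=1.014528  f(a)=+3.369e-10  f'(a)=-7.705e-01  a ← 98.031746 − (+3.369e-10/-7.705e-01) = 98.031746
iter 5: u=1.014528  f(a)=+2.842e-14  f'(a)=-7.705e-01  a ← 98.031746 − (+2.842e-14/-7.705e-01) = 98.031746
converged: |Δa| < 1e-12 after 5 iterations
sag = a·(cosh(S/(2a)) − 1) = 98.031746·(cosh(1.014528) − 1) = 54.928952
T_max/T_min = cosh(S/(2a)) = 1.560318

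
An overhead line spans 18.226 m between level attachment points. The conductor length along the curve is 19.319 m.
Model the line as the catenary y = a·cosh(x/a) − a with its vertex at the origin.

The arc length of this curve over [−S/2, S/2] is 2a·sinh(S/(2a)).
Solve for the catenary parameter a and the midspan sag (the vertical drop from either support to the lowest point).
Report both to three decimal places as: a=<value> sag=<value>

seed: a₀ = √(S³/(24(L−S))) = √(18.226³/(24·1.093)) = 15.192224
iter 1: u=0.599846  f(a)=+1.983e-02  f'(a)=-1.491e-01  a ← 15.192224 − (+1.983e-02/-1.491e-01) = 15.325213
iter 2: u=0.594641  f(a)=+2.634e-04  f'(a)=-1.452e-01  a ← 15.325213 − (+2.634e-04/-1.452e-01) = 15.327028
iter 3: u=0.594571  f(a)=+4.787e-08  f'(a)=-1.451e-01  a ← 15.327028 − (+4.787e-08/-1.451e-01) = 15.327028
iter 4: u=0.594571  f(a)=+3.553e-15  f'(a)=-1.451e-01  a ← 15.327028 − (+3.553e-15/-1.451e-01) = 15.327028
converged: |Δa| < 1e-12 after 4 iterations
sag = a·(cosh(S/(2a)) − 1) = 15.327028·(cosh(0.594571) − 1) = 2.789918
T_max/T_min = cosh(S/(2a)) = 1.182026

a=15.327 sag=2.790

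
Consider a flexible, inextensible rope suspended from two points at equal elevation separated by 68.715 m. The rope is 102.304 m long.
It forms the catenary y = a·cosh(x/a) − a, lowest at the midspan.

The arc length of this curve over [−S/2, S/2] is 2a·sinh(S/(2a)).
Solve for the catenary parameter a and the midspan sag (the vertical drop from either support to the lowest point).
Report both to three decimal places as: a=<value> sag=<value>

seed: a₀ = √(S³/(24(L−S))) = √(68.715³/(24·33.589)) = 20.061951
iter 1: u=1.712570  f(a)=+5.284e+00  f'(a)=-4.439e+00  a ← 20.061951 − (+5.284e+00/-4.439e+00) = 21.252240
iter 2: u=1.616653  f(a)=+5.068e-01  f'(a)=-3.625e+00  a ← 21.252240 − (+5.068e-01/-3.625e+00) = 21.392035
iter 3: u=1.606088  f(a)=+5.753e-03  f'(a)=-3.543e+00  a ← 21.392035 − (+5.753e-03/-3.543e+00) = 21.393658
iter 4: u=1.605967  f(a)=+7.601e-07  f'(a)=-3.542e+00  a ← 21.393658 − (+7.601e-07/-3.542e+00) = 21.393659
iter 5: u=1.605967  f(a)=+1.421e-14  f'(a)=-3.542e+00  a ← 21.393659 − (+1.421e-14/-3.542e+00) = 21.393659
converged: |Δa| < 1e-12 after 5 iterations
sag = a·(cosh(S/(2a)) − 1) = 21.393659·(cosh(1.605967) − 1) = 34.051952
T_max/T_min = cosh(S/(2a)) = 2.591684

a=21.394 sag=34.052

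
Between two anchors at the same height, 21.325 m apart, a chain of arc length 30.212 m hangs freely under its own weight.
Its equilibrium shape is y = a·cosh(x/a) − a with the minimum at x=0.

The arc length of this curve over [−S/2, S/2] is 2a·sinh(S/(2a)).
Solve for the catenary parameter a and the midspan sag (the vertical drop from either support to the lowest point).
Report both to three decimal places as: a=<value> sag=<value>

seed: a₀ = √(S³/(24(L−S))) = √(21.325³/(24·8.887)) = 6.742956
iter 1: u=1.581280  f(a)=+1.180e+00  f'(a)=-3.357e+00  a ← 6.742956 − (+1.180e+00/-3.357e+00) = 7.094364
iter 2: u=1.502954  f(a)=+9.848e-02  f'(a)=-2.818e+00  a ← 7.094364 − (+9.848e-02/-2.818e+00) = 7.129317
iter 3: u=1.495585  f(a)=+8.247e-04  f'(a)=-2.771e+00  a ← 7.129317 − (+8.247e-04/-2.771e+00) = 7.129615
iter 4: u=1.495523  f(a)=+5.890e-08  f'(a)=-2.770e+00  a ← 7.129615 − (+5.890e-08/-2.770e+00) = 7.129615
iter 5: u=1.495523  f(a)=+3.553e-15  f'(a)=-2.770e+00  a ← 7.129615 − (+3.553e-15/-2.770e+00) = 7.129615
converged: |Δa| < 1e-12 after 5 iterations
sag = a·(cosh(S/(2a)) − 1) = 7.129615·(cosh(1.495523) − 1) = 9.574356
T_max/T_min = cosh(S/(2a)) = 2.342899

a=7.130 sag=9.574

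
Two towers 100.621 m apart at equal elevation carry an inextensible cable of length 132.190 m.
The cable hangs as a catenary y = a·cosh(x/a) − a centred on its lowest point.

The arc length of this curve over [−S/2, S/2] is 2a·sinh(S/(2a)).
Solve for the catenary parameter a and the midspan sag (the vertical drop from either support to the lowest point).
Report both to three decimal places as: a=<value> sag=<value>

seed: a₀ = √(S³/(24(L−S))) = √(100.621³/(24·31.569)) = 36.668818
iter 1: u=1.372024  f(a)=+3.108e+00  f'(a)=-2.069e+00  a ← 36.668818 − (+3.108e+00/-2.069e+00) = 38.171362
iter 2: u=1.318017  f(a)=+2.012e-01  f'(a)=-1.809e+00  a ← 38.171362 − (+2.012e-01/-1.809e+00) = 38.282635
iter 3: u=1.314186  f(a)=+9.729e-04  f'(a)=-1.791e+00  a ← 38.282635 − (+9.729e-04/-1.791e+00) = 38.283178
iter 4: u=1.314167  f(a)=+2.298e-08  f'(a)=-1.791e+00  a ← 38.283178 − (+2.298e-08/-1.791e+00) = 38.283178
iter 5: u=1.314167  f(a)=+0.000e+00  f'(a)=-1.791e+00  a ← 38.283178 − (+0.000e+00/-1.791e+00) = 38.283178
converged: |Δa| < 1e-12 after 5 iterations
sag = a·(cosh(S/(2a)) − 1) = 38.283178·(cosh(1.314167) − 1) = 38.098435
T_max/T_min = cosh(S/(2a)) = 1.995174

a=38.283 sag=38.098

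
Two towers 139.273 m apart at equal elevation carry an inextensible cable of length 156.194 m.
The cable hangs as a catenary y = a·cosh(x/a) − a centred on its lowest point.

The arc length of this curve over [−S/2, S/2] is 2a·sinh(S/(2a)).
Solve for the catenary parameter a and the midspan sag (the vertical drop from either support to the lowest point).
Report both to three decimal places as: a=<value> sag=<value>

seed: a₀ = √(S³/(24(L−S))) = √(139.273³/(24·16.921)) = 81.560854
iter 1: u=0.853798  f(a)=+6.276e-01  f'(a)=-4.460e-01  a ← 81.560854 − (+6.276e-01/-4.460e-01) = 82.968018
iter 2: u=0.839317  f(a)=+1.661e-02  f'(a)=-4.226e-01  a ← 82.968018 − (+1.661e-02/-4.226e-01) = 83.007316
iter 3: u=0.838920  f(a)=+1.234e-05  f'(a)=-4.220e-01  a ← 83.007316 − (+1.234e-05/-4.220e-01) = 83.007345
iter 4: u=0.838920  f(a)=+6.793e-12  f'(a)=-4.220e-01  a ← 83.007345 − (+6.793e-12/-4.220e-01) = 83.007345
converged: |Δa| < 1e-12 after 4 iterations
sag = a·(cosh(S/(2a)) − 1) = 83.007345·(cosh(0.838920) − 1) = 30.963532
T_max/T_min = cosh(S/(2a)) = 1.373022

a=83.007 sag=30.964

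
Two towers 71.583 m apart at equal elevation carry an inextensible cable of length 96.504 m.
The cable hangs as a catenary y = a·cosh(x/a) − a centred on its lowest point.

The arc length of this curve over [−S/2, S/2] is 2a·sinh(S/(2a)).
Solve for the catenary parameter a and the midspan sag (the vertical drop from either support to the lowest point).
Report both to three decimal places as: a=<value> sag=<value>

a=25.966 sag=28.829

seed: a₀ = √(S³/(24(L−S))) = √(71.583³/(24·24.921)) = 24.764325
iter 1: u=1.445285  f(a)=+2.736e+00  f'(a)=-2.466e+00  a ← 24.764325 − (+2.736e+00/-2.466e+00) = 25.873996
iter 2: u=1.383300  f(a)=+1.947e-01  f'(a)=-2.126e+00  a ← 25.873996 − (+1.947e-01/-2.126e+00) = 25.965544
iter 3: u=1.378423  f(a)=+1.152e-03  f'(a)=-2.101e+00  a ← 25.965544 − (+1.152e-03/-2.101e+00) = 25.966092
iter 4: u=1.378394  f(a)=+4.088e-08  f'(a)=-2.101e+00  a ← 25.966092 − (+4.088e-08/-2.101e+00) = 25.966092
iter 5: u=1.378394  f(a)=-1.421e-14  f'(a)=-2.101e+00  a ← 25.966092 − (-1.421e-14/-2.101e+00) = 25.966092
converged: |Δa| < 1e-12 after 5 iterations
sag = a·(cosh(S/(2a)) − 1) = 25.966092·(cosh(1.378394) − 1) = 28.828921
T_max/T_min = cosh(S/(2a)) = 2.110253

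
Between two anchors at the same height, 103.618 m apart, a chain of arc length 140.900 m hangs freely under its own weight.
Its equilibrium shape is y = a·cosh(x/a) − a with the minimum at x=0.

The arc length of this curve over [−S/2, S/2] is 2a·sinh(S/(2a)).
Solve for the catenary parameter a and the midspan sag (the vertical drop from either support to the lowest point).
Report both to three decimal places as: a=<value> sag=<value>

seed: a₀ = √(S³/(24(L−S))) = √(103.618³/(24·37.282)) = 35.261240
iter 1: u=1.469290  f(a)=+4.237e+00  f'(a)=-2.608e+00  a ← 35.261240 − (+4.237e+00/-2.608e+00) = 36.886166
iter 2: u=1.404565  f(a)=+3.105e-01  f'(a)=-2.238e+00  a ← 36.886166 − (+3.105e-01/-2.238e+00) = 37.024889
iter 3: u=1.399302  f(a)=+1.959e-03  f'(a)=-2.210e+00  a ← 37.024889 − (+1.959e-03/-2.210e+00) = 37.025776
iter 4: u=1.399268  f(a)=+7.904e-08  f'(a)=-2.210e+00  a ← 37.025776 − (+7.904e-08/-2.210e+00) = 37.025776
iter 5: u=1.399268  f(a)=+0.000e+00  f'(a)=-2.210e+00  a ← 37.025776 − (+0.000e+00/-2.210e+00) = 37.025776
converged: |Δa| < 1e-12 after 5 iterations
sag = a·(cosh(S/(2a)) − 1) = 37.025776·(cosh(1.399268) − 1) = 42.561350
T_max/T_min = cosh(S/(2a)) = 2.149506

a=37.026 sag=42.561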